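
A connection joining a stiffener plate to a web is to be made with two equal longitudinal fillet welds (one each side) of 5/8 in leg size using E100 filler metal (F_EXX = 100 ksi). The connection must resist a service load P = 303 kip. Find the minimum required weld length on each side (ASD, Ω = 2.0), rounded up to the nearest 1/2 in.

L = 11.5 in on each side

Throat t_e = 0.707 × 0.625 = 0.4419 in.
r_n/Ω = (0.6 × 100 × 0.4419) / 2.0 = 13.26 kip/in.
L_req = P / (r_n/Ω) = 303 / 13.26 = 22.86 in total.
Per side: 22.86 / 2 = 11.43 in.
Round up → use L = 11.5 in on each side.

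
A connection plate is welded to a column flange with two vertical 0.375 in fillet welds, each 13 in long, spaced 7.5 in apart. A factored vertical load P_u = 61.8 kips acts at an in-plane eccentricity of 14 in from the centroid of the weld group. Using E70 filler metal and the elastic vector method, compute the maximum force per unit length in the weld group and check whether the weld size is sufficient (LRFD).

E70XX → F_EXX = 70 ksi.
Total weld length L_w = 26 in. Treat welds as unit-width lines.
Polar moment about centroid: J = 2[d³/12 + d(b/2)²] = 2[13³/12 + 13×3.75²] = 731.8 in³.
Direct shear f_v = P/L_w = 61.8 / 26 = 2.377 kip/in (vertical).
Torsion M = P·e = 61.8 × 14 = 865.2 kip·in.
Critical point at (x, y) = (3.75, 6.5) from centroid. f_tx = M·y/J = 7.685 kip/in; f_ty = M·x/J = 4.434 kip/in.
Resultant f_max = √[f_tx² + (f_v + f_ty)²] = √[7.685² + (2.377 + 4.434)²] = 10.27 kip/in.
Capacity per unit length: φr_n = 0.75 × 0.6 × 70 × (0.707 × 0.375) = 8.351 kip/in.
10.27 > 8.351 → NOT adequate.

f_max ≈ 10.3 kip/in; NOT adequate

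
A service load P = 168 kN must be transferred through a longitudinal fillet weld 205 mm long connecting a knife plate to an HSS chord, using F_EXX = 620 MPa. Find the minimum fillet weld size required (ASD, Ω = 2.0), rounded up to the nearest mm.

w = 7 mm

Total weld length L = 205 mm.
Required throat t_e = P × Ω / (0.6 F_EXX × L) = 168 × 2.0 / (0.6 × 620 × 205 × 10⁻³) = 4.406 mm.
Required leg w = t_e / 0.707 = 6.232 mm → use 7 mm.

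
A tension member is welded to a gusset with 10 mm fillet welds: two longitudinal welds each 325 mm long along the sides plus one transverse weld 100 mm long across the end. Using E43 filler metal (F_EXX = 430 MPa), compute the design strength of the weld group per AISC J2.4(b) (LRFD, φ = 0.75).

φR_n ≈ 1030 kN

t_e = 0.707 × 10 = 7.07 mm.
R_nwl = 0.6 × 430 × 7.07 × 650 × 10⁻³ = 1186 kN (longitudinal, 2 welds).
R_nwt = 0.6 × 430 × 7.07 × 100 × 10⁻³ = 182.4 kN (transverse, base value).
(i) R_nwl + R_nwt = 1368 kN; (ii) 0.85 R_nwl + 1.5 R_nwt = 1281 kN.
R_n = max = 1368 kN [governs: (i)]; φR_n = 1026 kN.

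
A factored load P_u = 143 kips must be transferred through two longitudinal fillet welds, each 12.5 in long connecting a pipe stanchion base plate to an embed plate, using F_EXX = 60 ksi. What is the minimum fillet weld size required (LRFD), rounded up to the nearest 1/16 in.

Total weld length L = 25 in.
Required throat t_e = P_u / (φ × 0.6 F_EXX × L) = 143 / (0.75 × 0.6 × 60 × 25) = 0.2119 in.
Required leg w = t_e / 0.707 = 0.2996 in → use 5/16 in.

w = 5/16 in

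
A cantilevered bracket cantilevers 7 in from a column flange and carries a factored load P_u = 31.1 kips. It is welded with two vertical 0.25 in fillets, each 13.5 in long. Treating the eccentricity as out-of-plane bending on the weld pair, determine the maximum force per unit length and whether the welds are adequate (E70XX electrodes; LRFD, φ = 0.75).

f_max ≈ 3.76 kip/in; adequate

E70XX → F_EXX = 70 ksi.
L_w = 2 × 13.5 = 27 in; section modulus (unit throat) S = 2 × L²/6 = 60.75 in².
Direct shear f_v = P/L_w = 31.1/27 = 1.152 kip/in.
Moment M = P × e = 31.1 × 7 = 217.7 kip·in; bending f_b = M/S = 3.584 kip/in.
f_max = √(f_v² + f_b²) = √(1.152² + 3.584²) = 3.764 kip/in.
φr_n = 0.75 × 0.6 × 70 × (0.707 × 0.25) = 5.568 kip/in → adequate.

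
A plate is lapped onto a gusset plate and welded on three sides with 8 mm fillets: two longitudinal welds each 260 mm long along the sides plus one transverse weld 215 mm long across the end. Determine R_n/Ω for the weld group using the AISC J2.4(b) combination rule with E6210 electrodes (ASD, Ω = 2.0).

E62XX → F_EXX = 620 MPa.
t_e = 0.707 × 8 = 5.656 mm.
R_nwl = 0.6 × 620 × 5.656 × 520 × 10⁻³ = 1094 kN (longitudinal, 2 welds).
R_nwt = 0.6 × 620 × 5.656 × 215 × 10⁻³ = 452.4 kN (transverse, base value).
(i) R_nwl + R_nwt = 1546 kN; (ii) 0.85 R_nwl + 1.5 R_nwt = 1609 kN.
R_n = max = 1609 kN [governs: (ii)]; R_n/Ω = 804.3 kN.

R_n/Ω ≈ 804 kN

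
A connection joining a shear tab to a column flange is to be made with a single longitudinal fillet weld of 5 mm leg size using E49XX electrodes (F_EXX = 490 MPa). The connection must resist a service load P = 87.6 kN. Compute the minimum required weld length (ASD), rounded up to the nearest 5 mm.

Throat t_e = 0.707 × 5 = 3.535 mm.
r_n/Ω = (0.6 × 490 × 3.535) / 2.0 = 519.6 N/mm = 0.5196 kN/mm.
L_req = P / (r_n/Ω) = 87.6 / 0.5196 = 168.6 mm total.
Round up → use L = 170 mm.

L = 170 mm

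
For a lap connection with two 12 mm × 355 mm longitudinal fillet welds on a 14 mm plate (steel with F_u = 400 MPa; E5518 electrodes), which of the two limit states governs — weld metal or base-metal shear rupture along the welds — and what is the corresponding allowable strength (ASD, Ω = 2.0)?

R_n/Ω ≈ 994 kN (weld metal governs)

E55XX → F_EXX = 550 MPa.
t_e = 0.707 × 12 = 8.484 mm; L = 710 mm.
Weld metal: R_n/Ω = (1/2.0) × 0.6 × 550 × 8.484 × 710 × 10⁻³ = 993.9 kN.
Base metal (shear rupture): R_n/Ω = (1/2.0) × 0.6 × 400 × 14 × 710 × 10⁻³ = 1193 kN.
Governing: weld metal.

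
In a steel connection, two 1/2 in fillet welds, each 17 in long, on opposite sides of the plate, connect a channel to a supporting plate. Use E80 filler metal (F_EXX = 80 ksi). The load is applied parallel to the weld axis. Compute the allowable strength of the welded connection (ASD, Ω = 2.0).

Effective throat t_e = 0.707 × 0.5 = 0.3535 in.
Total length L = 34 in; A_we = 0.3535 × 34 = 12.02 in².
F_nw = 0.6 F_EXX = 0.6 × 80 = 48 ksi.
R_n = 48 × 12.02 = 576.9 kips; R_n/Ω = 576.9/2.0 = 288.5 kips.

R_n/Ω ≈ 288 kips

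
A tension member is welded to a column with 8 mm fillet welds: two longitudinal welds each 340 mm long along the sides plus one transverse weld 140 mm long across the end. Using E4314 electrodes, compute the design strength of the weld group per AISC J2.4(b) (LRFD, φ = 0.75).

E43XX → F_EXX = 430 MPa.
t_e = 0.707 × 8 = 5.656 mm.
R_nwl = 0.6 × 430 × 5.656 × 680 × 10⁻³ = 992.3 kN (longitudinal, 2 welds).
R_nwt = 0.6 × 430 × 5.656 × 140 × 10⁻³ = 204.3 kN (transverse, base value).
(i) R_nwl + R_nwt = 1197 kN; (ii) 0.85 R_nwl + 1.5 R_nwt = 1150 kN.
R_n = max = 1197 kN [governs: (i)]; φR_n = 897.4 kN.

φR_n ≈ 897 kN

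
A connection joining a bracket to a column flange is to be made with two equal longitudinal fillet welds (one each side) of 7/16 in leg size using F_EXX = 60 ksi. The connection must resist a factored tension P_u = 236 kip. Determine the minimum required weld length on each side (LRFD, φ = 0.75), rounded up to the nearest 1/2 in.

Throat t_e = 0.707 × 0.4375 = 0.3093 in.
φr_n = 0.75 × 0.6 × 60 × 0.3093 = 8.351 kip/in.
L_req = P_u / φr_n = 236 / 8.351 = 28.26 in total.
Per side: 28.26 / 2 = 14.13 in.
Round up → use L = 14.5 in on each side.

L = 14.5 in on each side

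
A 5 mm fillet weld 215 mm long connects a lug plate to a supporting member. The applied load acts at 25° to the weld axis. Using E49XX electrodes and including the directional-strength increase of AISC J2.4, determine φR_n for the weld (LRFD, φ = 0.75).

E49XX → F_EXX = 490 MPa.
t_e = 0.707 × 5 = 3.535 mm; A_we = 3.535 × 215 = 760 mm².
Directional factor: 1.0 + 0.5 sin^1.5(25°) = 1.137.
F_nw = 0.6 × 490 × 1.137 = 334.4 MPa.
φR_n = 0.75 × 334.4 × 760 × 10⁻³ = 190.6 kN.

φR_n ≈ 191 kN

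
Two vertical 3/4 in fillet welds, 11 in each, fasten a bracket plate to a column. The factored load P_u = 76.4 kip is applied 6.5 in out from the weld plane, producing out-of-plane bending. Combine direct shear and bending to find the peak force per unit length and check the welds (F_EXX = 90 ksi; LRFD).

L_w = 2 × 11 = 22 in; section modulus (unit throat) S = 2 × L²/6 = 40.33 in².
Direct shear f_v = P/L_w = 76.4/22 = 3.473 kip/in.
Moment M = P × e = 76.4 × 6.5 = 496.6 kip·in; bending f_b = M/S = 12.31 kip/in.
f_max = √(f_v² + f_b²) = √(3.473² + 12.31²) = 12.79 kip/in.
φr_n = 0.75 × 0.6 × 90 × (0.707 × 0.75) = 21.48 kip/in → adequate.

f_max ≈ 12.8 kip/in; adequate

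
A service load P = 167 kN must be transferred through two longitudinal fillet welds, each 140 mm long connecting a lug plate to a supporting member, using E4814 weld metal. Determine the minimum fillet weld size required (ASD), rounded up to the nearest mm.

E48XX → F_EXX = 480 MPa.
Total weld length L = 280 mm.
Required throat t_e = P × Ω / (0.6 F_EXX × L) = 167 × 2.0 / (0.6 × 480 × 280 × 10⁻³) = 4.142 mm.
Required leg w = t_e / 0.707 = 5.858 mm → use 6 mm.

w = 6 mm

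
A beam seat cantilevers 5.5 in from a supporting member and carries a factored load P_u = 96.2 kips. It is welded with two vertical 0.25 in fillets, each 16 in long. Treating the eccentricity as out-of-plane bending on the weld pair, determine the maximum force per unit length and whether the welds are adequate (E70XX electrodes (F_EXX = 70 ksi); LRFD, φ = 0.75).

f_max ≈ 6.89 kip/in; NOT adequate

L_w = 2 × 16 = 32 in; section modulus (unit throat) S = 2 × L²/6 = 85.33 in².
Direct shear f_v = P/L_w = 96.2/32 = 3.006 kip/in.
Moment M = P × e = 96.2 × 5.5 = 529.1 kip·in; bending f_b = M/S = 6.2 kip/in.
f_max = √(f_v² + f_b²) = √(3.006² + 6.2²) = 6.891 kip/in.
φr_n = 0.75 × 0.6 × 70 × (0.707 × 0.25) = 5.568 kip/in → NOT adequate.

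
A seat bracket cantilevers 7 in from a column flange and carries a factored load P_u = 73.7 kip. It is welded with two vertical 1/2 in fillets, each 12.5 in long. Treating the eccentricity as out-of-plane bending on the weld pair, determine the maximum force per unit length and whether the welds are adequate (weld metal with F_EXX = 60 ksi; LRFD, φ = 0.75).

L_w = 2 × 12.5 = 25 in; section modulus (unit throat) S = 2 × L²/6 = 52.08 in².
Direct shear f_v = P/L_w = 73.7/25 = 2.948 kip/in.
Moment M = P × e = 73.7 × 7 = 515.9 kip·in; bending f_b = M/S = 9.905 kip/in.
f_max = √(f_v² + f_b²) = √(2.948² + 9.905²) = 10.33 kip/in.
φr_n = 0.75 × 0.6 × 60 × (0.707 × 0.5) = 9.544 kip/in → NOT adequate.

f_max ≈ 10.3 kip/in; NOT adequate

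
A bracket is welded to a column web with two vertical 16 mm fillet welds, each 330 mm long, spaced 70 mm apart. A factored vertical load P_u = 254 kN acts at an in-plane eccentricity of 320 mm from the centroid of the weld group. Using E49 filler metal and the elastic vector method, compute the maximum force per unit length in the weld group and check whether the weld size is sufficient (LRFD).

f_max ≈ 2130 N/mm; adequate

E49XX → F_EXX = 490 MPa.
Total weld length L_w = 660 mm. Treat welds as unit-width lines.
Polar moment about centroid: J = 2[d³/12 + d(b/2)²] = 2[330³/12 + 330×35²] = 6798000 mm³.
Direct shear f_v = P/L_w = 254×10³ / 660 = 384.8 N/mm (vertical).
Torsion M = P·e = 254×10³ × 320 = 81280000 N·mm.
Critical point at (x, y) = (35, 165) from centroid. f_tx = M·y/J = 1973 N/mm; f_ty = M·x/J = 418.5 N/mm.
Resultant f_max = √[f_tx² + (f_v + f_ty)²] = √[1973² + (384.8 + 418.5)²] = 2130 N/mm.
Capacity per unit length: φr_n = 0.75 × 0.6 × 490 × (0.707 × 16) = 2494 N/mm.
2130 ≤ 2494 → adequate.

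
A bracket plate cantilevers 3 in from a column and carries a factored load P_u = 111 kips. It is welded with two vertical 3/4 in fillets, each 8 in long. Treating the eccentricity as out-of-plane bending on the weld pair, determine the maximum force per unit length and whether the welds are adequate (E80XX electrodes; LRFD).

f_max ≈ 17.1 kip/in; adequate

E80XX → F_EXX = 80 ksi.
L_w = 2 × 8 = 16 in; section modulus (unit throat) S = 2 × L²/6 = 21.33 in².
Direct shear f_v = P/L_w = 111/16 = 6.938 kip/in.
Moment M = P × e = 111 × 3 = 333 kip·in; bending f_b = M/S = 15.61 kip/in.
f_max = √(f_v² + f_b²) = √(6.938² + 15.61²) = 17.08 kip/in.
φr_n = 0.75 × 0.6 × 80 × (0.707 × 0.75) = 19.09 kip/in → adequate.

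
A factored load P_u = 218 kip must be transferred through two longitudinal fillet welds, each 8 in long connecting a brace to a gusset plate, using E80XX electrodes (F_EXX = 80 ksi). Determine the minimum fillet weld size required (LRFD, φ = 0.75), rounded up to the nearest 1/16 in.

Total weld length L = 16 in.
Required throat t_e = P_u / (φ × 0.6 F_EXX × L) = 218 / (0.75 × 0.6 × 80 × 16) = 0.3785 in.
Required leg w = t_e / 0.707 = 0.5353 in → use 9/16 in.

w = 9/16 in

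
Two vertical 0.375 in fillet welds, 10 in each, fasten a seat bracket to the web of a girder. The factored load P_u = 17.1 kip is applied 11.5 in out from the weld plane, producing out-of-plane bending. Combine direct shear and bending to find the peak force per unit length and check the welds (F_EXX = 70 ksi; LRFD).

L_w = 2 × 10 = 20 in; section modulus (unit throat) S = 2 × L²/6 = 33.33 in².
Direct shear f_v = P/L_w = 17.1/20 = 0.855 kip/in.
Moment M = P × e = 17.1 × 11.5 = 196.65 kip·in; bending f_b = M/S = 5.899 kip/in.
f_max = √(f_v² + f_b²) = √(0.855² + 5.899²) = 5.961 kip/in.
φr_n = 0.75 × 0.6 × 70 × (0.707 × 0.375) = 8.351 kip/in → adequate.

f_max ≈ 5.96 kip/in; adequate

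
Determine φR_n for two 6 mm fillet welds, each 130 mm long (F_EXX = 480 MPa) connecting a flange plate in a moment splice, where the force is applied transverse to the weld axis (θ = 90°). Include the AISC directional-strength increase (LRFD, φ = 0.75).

t_e = 0.707 × 6 = 4.242 mm; A_we = 4.242 × 260 = 1103 mm².
Directional factor: 1.0 + 0.5 sin^1.5(90°) = 1.5.
F_nw = 0.6 × 480 × 1.5 = 432 MPa.
φR_n = 0.75 × 432 × 1103 × 10⁻³ = 357.3 kN.

φR_n ≈ 357 kN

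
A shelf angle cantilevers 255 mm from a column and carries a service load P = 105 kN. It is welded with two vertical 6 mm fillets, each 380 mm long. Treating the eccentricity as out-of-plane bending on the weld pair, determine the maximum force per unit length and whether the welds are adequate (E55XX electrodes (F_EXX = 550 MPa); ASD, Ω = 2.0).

f_max ≈ 573 N/mm; adequate

L_w = 2 × 380 = 760 mm; section modulus (unit throat) S = 2 × L²/6 = 48130 mm².
Direct shear f_v = P/L_w = 105×10³/760 = 138.2 N/mm.
Moment M = P × e = 105×10³ × 255 = 26775000 N·mm; bending f_b = M/S = 556.3 N/mm.
f_max = √(f_v² + f_b²) = √(138.2² + 556.3²) = 573.2 N/mm.
r_n/Ω = (1/2.0) × 0.6 × 550 × (0.707 × 6) = 699.9 N/mm → adequate.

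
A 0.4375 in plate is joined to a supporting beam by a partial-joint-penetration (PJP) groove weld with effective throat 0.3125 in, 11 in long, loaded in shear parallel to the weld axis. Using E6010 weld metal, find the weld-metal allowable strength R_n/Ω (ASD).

R_n/Ω ≈ 61.9 kips

E60XX → F_EXX = 60 ksi.
Effective throat (given) t_e = 0.3125 in.
A_we = 0.3125 × 11 = 3.438 in².
F_nw = 0.6 F_EXX = 36 ksi.
R_n/Ω = (36 × 3.438) / 2.0 = 61.88 kips.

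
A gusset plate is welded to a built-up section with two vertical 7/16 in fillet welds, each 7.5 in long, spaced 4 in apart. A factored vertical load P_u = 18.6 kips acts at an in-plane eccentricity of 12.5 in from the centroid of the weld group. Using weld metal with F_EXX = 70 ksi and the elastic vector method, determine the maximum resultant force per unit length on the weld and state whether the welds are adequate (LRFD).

Total weld length L_w = 15 in. Treat welds as unit-width lines.
Polar moment about centroid: J = 2[d³/12 + d(b/2)²] = 2[7.5³/12 + 7.5×2²] = 130.3 in³.
Direct shear f_v = P/L_w = 18.6 / 15 = 1.24 kip/in (vertical).
Torsion M = P·e = 18.6 × 12.5 = 232.5 kip·in.
Critical point at (x, y) = (2, 3.75) from centroid. f_tx = M·y/J = 6.691 kip/in; f_ty = M·x/J = 3.568 kip/in.
Resultant f_max = √[f_tx² + (f_v + f_ty)²] = √[6.691² + (1.24 + 3.568)²] = 8.239 kip/in.
Capacity per unit length: φr_n = 0.75 × 0.6 × 70 × (0.707 × 0.4375) = 9.743 kip/in.
8.239 ≤ 9.743 → adequate.

f_max ≈ 8.24 kip/in; adequate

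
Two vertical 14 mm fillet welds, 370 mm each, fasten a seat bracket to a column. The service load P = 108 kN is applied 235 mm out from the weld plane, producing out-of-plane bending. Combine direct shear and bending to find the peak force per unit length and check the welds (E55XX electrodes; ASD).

E55XX → F_EXX = 550 MPa.
L_w = 2 × 370 = 740 mm; section modulus (unit throat) S = 2 × L²/6 = 45630 mm².
Direct shear f_v = P/L_w = 108×10³/740 = 145.9 N/mm.
Moment M = P × e = 108×10³ × 235 = 25380000 N·mm; bending f_b = M/S = 556.2 N/mm.
f_max = √(f_v² + f_b²) = √(145.9² + 556.2²) = 575 N/mm.
r_n/Ω = (1/2.0) × 0.6 × 550 × (0.707 × 14) = 1633 N/mm → adequate.

f_max ≈ 575 N/mm; adequate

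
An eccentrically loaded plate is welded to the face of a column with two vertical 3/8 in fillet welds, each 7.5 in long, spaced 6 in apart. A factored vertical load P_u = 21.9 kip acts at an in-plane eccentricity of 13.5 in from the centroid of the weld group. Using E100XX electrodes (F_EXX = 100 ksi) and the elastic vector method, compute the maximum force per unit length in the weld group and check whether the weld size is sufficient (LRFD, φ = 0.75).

Total weld length L_w = 15 in. Treat welds as unit-width lines.
Polar moment about centroid: J = 2[d³/12 + d(b/2)²] = 2[7.5³/12 + 7.5×3²] = 205.3 in³.
Direct shear f_v = P/L_w = 21.9 / 15 = 1.46 kip/in (vertical).
Torsion M = P·e = 21.9 × 13.5 = 295.65 kip·in.
Critical point at (x, y) = (3, 3.75) from centroid. f_tx = M·y/J = 5.4 kip/in; f_ty = M·x/J = 4.32 kip/in.
Resultant f_max = √[f_tx² + (f_v + f_ty)²] = √[5.4² + (1.46 + 4.32)²] = 7.91 kip/in.
Capacity per unit length: φr_n = 0.75 × 0.6 × 100 × (0.707 × 0.375) = 11.93 kip/in.
7.91 ≤ 11.93 → adequate.

f_max ≈ 7.91 kip/in; adequate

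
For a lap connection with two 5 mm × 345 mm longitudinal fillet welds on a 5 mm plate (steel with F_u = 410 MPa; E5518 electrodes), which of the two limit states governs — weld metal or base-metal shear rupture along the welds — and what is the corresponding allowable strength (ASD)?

E55XX → F_EXX = 550 MPa.
t_e = 0.707 × 5 = 3.535 mm; L = 690 mm.
Weld metal: R_n/Ω = (1/2.0) × 0.6 × 550 × 3.535 × 690 × 10⁻³ = 402.5 kN.
Base metal (shear rupture): R_n/Ω = (1/2.0) × 0.6 × 410 × 5 × 690 × 10⁻³ = 424.4 kN.
Governing: weld metal.

R_n/Ω ≈ 402 kN (weld metal governs)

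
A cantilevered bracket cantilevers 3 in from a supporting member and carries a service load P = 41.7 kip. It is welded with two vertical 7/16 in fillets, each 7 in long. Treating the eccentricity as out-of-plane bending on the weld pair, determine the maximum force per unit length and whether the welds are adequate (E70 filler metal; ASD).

f_max ≈ 8.22 kip/in; NOT adequate

E70XX → F_EXX = 70 ksi.
L_w = 2 × 7 = 14 in; section modulus (unit throat) S = 2 × L²/6 = 16.33 in².
Direct shear f_v = P/L_w = 41.7/14 = 2.979 kip/in.
Moment M = P × e = 41.7 × 3 = 125.1 kip·in; bending f_b = M/S = 7.659 kip/in.
f_max = √(f_v² + f_b²) = √(2.979² + 7.659²) = 8.218 kip/in.
r_n/Ω = (1/2.0) × 0.6 × 70 × (0.707 × 0.4375) = 6.496 kip/in → NOT adequate.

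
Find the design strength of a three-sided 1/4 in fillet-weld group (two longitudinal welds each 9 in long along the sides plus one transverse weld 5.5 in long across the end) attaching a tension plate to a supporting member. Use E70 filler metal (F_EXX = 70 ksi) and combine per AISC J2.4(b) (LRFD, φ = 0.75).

φR_n ≈ 131 kips

t_e = 0.707 × 0.25 = 0.1767 in.
R_nwl = 0.6 × 70 × 0.1767 × 18 = 133.6 kips (longitudinal, 2 welds).
R_nwt = 0.6 × 70 × 0.1767 × 5.5 = 40.83 kips (transverse, base value).
(i) R_nwl + R_nwt = 174.5 kips; (ii) 0.85 R_nwl + 1.5 R_nwt = 174.8 kips.
R_n = max = 174.8 kips [governs: (ii)]; φR_n = 131.1 kips.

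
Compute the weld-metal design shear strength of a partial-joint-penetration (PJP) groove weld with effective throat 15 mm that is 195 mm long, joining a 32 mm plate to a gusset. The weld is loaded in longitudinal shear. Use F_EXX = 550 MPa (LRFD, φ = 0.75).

φR_n ≈ 724 kN

Effective throat (given) t_e = 15 mm.
A_we = 15 × 195 = 2925 mm².
F_nw = 0.6 F_EXX = 330 MPa.
φR_n = 0.75 × 330 × 2925 × 10⁻³ = 723.9 kN.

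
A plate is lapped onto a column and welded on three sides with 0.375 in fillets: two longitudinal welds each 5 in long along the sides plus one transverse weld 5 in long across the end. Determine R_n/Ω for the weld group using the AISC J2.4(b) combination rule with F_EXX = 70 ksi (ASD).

R_n/Ω ≈ 89.1 kips

t_e = 0.707 × 0.375 = 0.2651 in.
R_nwl = 0.6 × 70 × 0.2651 × 10 = 111.4 kips (longitudinal, 2 welds).
R_nwt = 0.6 × 70 × 0.2651 × 5 = 55.68 kips (transverse, base value).
(i) R_nwl + R_nwt = 167 kips; (ii) 0.85 R_nwl + 1.5 R_nwt = 178.2 kips.
R_n = max = 178.2 kips [governs: (ii)]; R_n/Ω = 89.08 kips.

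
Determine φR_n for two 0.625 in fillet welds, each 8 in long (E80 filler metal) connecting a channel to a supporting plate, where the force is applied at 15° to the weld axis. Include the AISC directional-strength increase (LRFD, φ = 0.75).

E80XX → F_EXX = 80 ksi.
t_e = 0.707 × 0.625 = 0.4419 in; A_we = 0.4419 × 16 = 7.07 in².
Directional factor: 1.0 + 0.5 sin^1.5(15°) = 1.066.
F_nw = 0.6 × 80 × 1.066 = 51.16 ksi.
φR_n = 0.75 × 51.16 × 7.07 = 271.3 kip.

φR_n ≈ 271 kip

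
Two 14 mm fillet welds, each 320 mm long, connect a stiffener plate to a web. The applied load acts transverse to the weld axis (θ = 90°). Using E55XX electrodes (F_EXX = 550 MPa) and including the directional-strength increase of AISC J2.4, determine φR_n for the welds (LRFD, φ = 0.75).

φR_n ≈ 2350 kN

t_e = 0.707 × 14 = 9.898 mm; A_we = 9.898 × 640 = 6335 mm².
Directional factor: 1.0 + 0.5 sin^1.5(90°) = 1.5.
F_nw = 0.6 × 550 × 1.5 = 495 MPa.
φR_n = 0.75 × 495 × 6335 × 10⁻³ = 2352 kN.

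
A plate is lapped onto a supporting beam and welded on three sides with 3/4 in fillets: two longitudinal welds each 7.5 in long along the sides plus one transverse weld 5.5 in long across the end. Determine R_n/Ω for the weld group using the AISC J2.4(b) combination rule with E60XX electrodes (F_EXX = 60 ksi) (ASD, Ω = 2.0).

R_n/Ω ≈ 200 kip

t_e = 0.707 × 0.75 = 0.5302 in.
R_nwl = 0.6 × 60 × 0.5302 × 15 = 286.3 kip (longitudinal, 2 welds).
R_nwt = 0.6 × 60 × 0.5302 × 5.5 = 105 kip (transverse, base value).
(i) R_nwl + R_nwt = 391.3 kip; (ii) 0.85 R_nwl + 1.5 R_nwt = 400.9 kip.
R_n = max = 400.9 kip [governs: (ii)]; R_n/Ω = 200.4 kip.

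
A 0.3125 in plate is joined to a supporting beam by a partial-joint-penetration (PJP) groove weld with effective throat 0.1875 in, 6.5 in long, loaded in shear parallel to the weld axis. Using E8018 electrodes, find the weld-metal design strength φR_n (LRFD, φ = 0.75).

φR_n ≈ 43.9 kip

E80XX → F_EXX = 80 ksi.
Effective throat (given) t_e = 0.1875 in.
A_we = 0.1875 × 6.5 = 1.219 in².
F_nw = 0.6 F_EXX = 48 ksi.
φR_n = 0.75 × 48 × 1.219 = 43.88 kip.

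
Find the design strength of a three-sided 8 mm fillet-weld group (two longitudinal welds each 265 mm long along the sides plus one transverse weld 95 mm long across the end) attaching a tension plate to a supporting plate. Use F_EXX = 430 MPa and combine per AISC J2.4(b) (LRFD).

t_e = 0.707 × 8 = 5.656 mm.
R_nwl = 0.6 × 430 × 5.656 × 530 × 10⁻³ = 773.4 kN (longitudinal, 2 welds).
R_nwt = 0.6 × 430 × 5.656 × 95 × 10⁻³ = 138.6 kN (transverse, base value).
(i) R_nwl + R_nwt = 912 kN; (ii) 0.85 R_nwl + 1.5 R_nwt = 865.3 kN.
R_n = max = 912 kN [governs: (i)]; φR_n = 684 kN.

φR_n ≈ 684 kN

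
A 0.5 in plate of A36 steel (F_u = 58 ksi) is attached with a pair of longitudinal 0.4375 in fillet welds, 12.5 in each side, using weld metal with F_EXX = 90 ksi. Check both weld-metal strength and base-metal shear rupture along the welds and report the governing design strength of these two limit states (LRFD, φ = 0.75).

t_e = 0.707 × 0.4375 = 0.3093 in; L = 25 in.
Weld metal: φR_n = 0.75 × 0.6 × 90 × 0.3093 × 25 = 313.2 kip.
Base metal (shear rupture): φR_n = 0.75 × 0.6 × 58 × 0.5 × 25 = 326.2 kip.
Governing: weld metal.

φR_n ≈ 313 kip (weld metal governs)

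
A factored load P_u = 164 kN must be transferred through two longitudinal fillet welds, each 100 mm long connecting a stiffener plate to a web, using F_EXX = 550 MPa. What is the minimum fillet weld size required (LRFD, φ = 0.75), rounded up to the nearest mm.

w = 5 mm

Total weld length L = 200 mm.
Required throat t_e = P_u / (φ × 0.6 F_EXX × L) = 164 / (0.75 × 0.6 × 550 × 200 × 10⁻³) = 3.313 mm.
Required leg w = t_e / 0.707 = 4.686 mm → use 5 mm.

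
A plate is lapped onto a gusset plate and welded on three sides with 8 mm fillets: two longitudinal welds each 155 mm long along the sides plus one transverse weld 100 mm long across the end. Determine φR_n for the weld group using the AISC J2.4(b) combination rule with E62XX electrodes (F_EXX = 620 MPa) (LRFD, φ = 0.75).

φR_n ≈ 653 kN

t_e = 0.707 × 8 = 5.656 mm.
R_nwl = 0.6 × 620 × 5.656 × 310 × 10⁻³ = 652.2 kN (longitudinal, 2 welds).
R_nwt = 0.6 × 620 × 5.656 × 100 × 10⁻³ = 210.4 kN (transverse, base value).
(i) R_nwl + R_nwt = 862.7 kN; (ii) 0.85 R_nwl + 1.5 R_nwt = 870 kN.
R_n = max = 870 kN [governs: (ii)]; φR_n = 652.5 kN.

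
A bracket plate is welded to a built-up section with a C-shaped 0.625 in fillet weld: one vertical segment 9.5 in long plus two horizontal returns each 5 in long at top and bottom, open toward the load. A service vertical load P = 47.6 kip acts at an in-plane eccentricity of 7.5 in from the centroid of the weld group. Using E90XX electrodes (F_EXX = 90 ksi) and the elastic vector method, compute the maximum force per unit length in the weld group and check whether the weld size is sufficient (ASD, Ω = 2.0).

Total weld length L_w = 19.5 in. Treat welds as unit-width lines.
Centroid: x̄ = 2×5×2.5 / 19.5 = 1.282 in from the vertical weld.
Polar moment about centroid: J = I_x + I_y = [9.5³/12 + 2×5×4.75²] + [9.5×1.282² + 2(5³/12 + 5×1.218²)] = 348.4 in³.
Direct shear f_v = P/L_w = 47.6 / 19.5 = 2.441 kip/in (vertical).
Torsion M = P·e = 47.6 × 7.5 = 357 kip·in.
Critical point at (x, y) = (3.718, 4.75) from centroid. f_tx = M·y/J = 4.868 kip/in; f_ty = M·x/J = 3.81 kip/in.
Resultant f_max = √[f_tx² + (f_v + f_ty)²] = √[4.868² + (2.441 + 3.81)²] = 7.923 kip/in.
Capacity per unit length: r_n/Ω = (1/2.0) × 0.6 × 90 × (0.707 × 0.625) = 11.93 kip/in.
7.923 ≤ 11.93 → adequate.

f_max ≈ 7.92 kip/in; adequate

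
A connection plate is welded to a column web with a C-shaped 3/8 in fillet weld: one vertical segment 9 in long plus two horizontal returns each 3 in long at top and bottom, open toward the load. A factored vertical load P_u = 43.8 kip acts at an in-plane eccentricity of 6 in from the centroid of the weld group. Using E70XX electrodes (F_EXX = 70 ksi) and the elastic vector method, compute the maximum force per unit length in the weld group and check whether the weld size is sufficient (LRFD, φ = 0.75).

f_max ≈ 8.65 kip/in; NOT adequate

Total weld length L_w = 15 in. Treat welds as unit-width lines.
Centroid: x̄ = 2×3×1.5 / 15 = 0.6 in from the vertical weld.
Polar moment about centroid: J = I_x + I_y = [9³/12 + 2×3×4.5²] + [9×0.6² + 2(3³/12 + 3×0.9²)] = 194.8 in³.
Direct shear f_v = P/L_w = 43.8 / 15 = 2.92 kip/in (vertical).
Torsion M = P·e = 43.8 × 6 = 262.8 kip·in.
Critical point at (x, y) = (2.4, 4.5) from centroid. f_tx = M·y/J = 6.069 kip/in; f_ty = M·x/J = 3.237 kip/in.
Resultant f_max = √[f_tx² + (f_v + f_ty)²] = √[6.069² + (2.92 + 3.237)²] = 8.645 kip/in.
Capacity per unit length: φr_n = 0.75 × 0.6 × 70 × (0.707 × 0.375) = 8.351 kip/in.
8.645 > 8.351 → NOT adequate.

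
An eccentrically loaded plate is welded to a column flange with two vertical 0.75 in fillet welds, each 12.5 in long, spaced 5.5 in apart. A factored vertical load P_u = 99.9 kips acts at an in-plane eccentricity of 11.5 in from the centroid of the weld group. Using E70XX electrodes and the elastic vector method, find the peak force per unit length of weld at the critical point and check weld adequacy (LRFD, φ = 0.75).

f_max ≈ 17.2 kip/in; NOT adequate

E70XX → F_EXX = 70 ksi.
Total weld length L_w = 25 in. Treat welds as unit-width lines.
Polar moment about centroid: J = 2[d³/12 + d(b/2)²] = 2[12.5³/12 + 12.5×2.75²] = 514.6 in³.
Direct shear f_v = P/L_w = 99.9 / 25 = 3.996 kip/in (vertical).
Torsion M = P·e = 99.9 × 11.5 = 1148.9 kip·in.
Critical point at (x, y) = (2.75, 6.25) from centroid. f_tx = M·y/J = 13.95 kip/in; f_ty = M·x/J = 6.14 kip/in.
Resultant f_max = √[f_tx² + (f_v + f_ty)²] = √[13.95² + (3.996 + 6.14)²] = 17.25 kip/in.
Capacity per unit length: φr_n = 0.75 × 0.6 × 70 × (0.707 × 0.75) = 16.7 kip/in.
17.25 > 16.7 → NOT adequate.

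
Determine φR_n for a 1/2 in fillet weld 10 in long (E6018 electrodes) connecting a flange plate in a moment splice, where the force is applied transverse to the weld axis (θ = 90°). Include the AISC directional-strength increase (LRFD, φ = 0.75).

φR_n ≈ 143 kips

E60XX → F_EXX = 60 ksi.
t_e = 0.707 × 0.5 = 0.3535 in; A_we = 0.3535 × 10 = 3.535 in².
Directional factor: 1.0 + 0.5 sin^1.5(90°) = 1.5.
F_nw = 0.6 × 60 × 1.5 = 54 ksi.
φR_n = 0.75 × 54 × 3.535 = 143.2 kips.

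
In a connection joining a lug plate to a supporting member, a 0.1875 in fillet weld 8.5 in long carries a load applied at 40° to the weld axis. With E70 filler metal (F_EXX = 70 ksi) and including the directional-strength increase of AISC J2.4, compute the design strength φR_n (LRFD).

φR_n ≈ 44.6 kip

t_e = 0.707 × 0.1875 = 0.1326 in; A_we = 0.1326 × 8.5 = 1.127 in².
Directional factor: 1.0 + 0.5 sin^1.5(40°) = 1.258.
F_nw = 0.6 × 70 × 1.258 = 52.82 ksi.
φR_n = 0.75 × 52.82 × 1.127 = 44.64 kip.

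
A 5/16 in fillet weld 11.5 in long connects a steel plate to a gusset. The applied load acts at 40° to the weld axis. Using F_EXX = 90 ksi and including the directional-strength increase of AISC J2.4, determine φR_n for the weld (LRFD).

φR_n ≈ 129 kips

t_e = 0.707 × 0.3125 = 0.2209 in; A_we = 0.2209 × 11.5 = 2.541 in².
Directional factor: 1.0 + 0.5 sin^1.5(40°) = 1.258.
F_nw = 0.6 × 90 × 1.258 = 67.91 ksi.
φR_n = 0.75 × 67.91 × 2.541 = 129.4 kips.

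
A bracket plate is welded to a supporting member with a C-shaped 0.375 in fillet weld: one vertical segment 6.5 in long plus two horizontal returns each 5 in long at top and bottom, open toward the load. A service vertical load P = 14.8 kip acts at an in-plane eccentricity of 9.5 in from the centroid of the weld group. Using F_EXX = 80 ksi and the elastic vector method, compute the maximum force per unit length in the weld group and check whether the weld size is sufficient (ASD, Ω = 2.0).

Total weld length L_w = 16.5 in. Treat welds as unit-width lines.
Centroid: x̄ = 2×5×2.5 / 16.5 = 1.515 in from the vertical weld.
Polar moment about centroid: J = I_x + I_y = [6.5³/12 + 2×5×3.25²] + [6.5×1.515² + 2(5³/12 + 5×0.9848²)] = 174 in³.
Direct shear f_v = P/L_w = 14.8 / 16.5 = 0.897 kip/in (vertical).
Torsion M = P·e = 14.8 × 9.5 = 140.6 kip·in.
Critical point at (x, y) = (3.485, 3.25) from centroid. f_tx = M·y/J = 2.627 kip/in; f_ty = M·x/J = 2.816 kip/in.
Resultant f_max = √[f_tx² + (f_v + f_ty)²] = √[2.627² + (0.897 + 2.816)²] = 4.549 kip/in.
Capacity per unit length: r_n/Ω = (1/2.0) × 0.6 × 80 × (0.707 × 0.375) = 6.363 kip/in.
4.549 ≤ 6.363 → adequate.

f_max ≈ 4.55 kip/in; adequate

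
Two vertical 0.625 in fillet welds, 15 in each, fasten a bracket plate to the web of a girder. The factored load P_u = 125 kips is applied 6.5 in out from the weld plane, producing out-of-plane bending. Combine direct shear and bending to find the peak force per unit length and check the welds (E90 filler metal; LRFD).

E90XX → F_EXX = 90 ksi.
L_w = 2 × 15 = 30 in; section modulus (unit throat) S = 2 × L²/6 = 75 in².
Direct shear f_v = P/L_w = 125/30 = 4.167 kip/in.
Moment M = P × e = 125 × 6.5 = 812.5 kip·in; bending f_b = M/S = 10.83 kip/in.
f_max = √(f_v² + f_b²) = √(4.167² + 10.83²) = 11.61 kip/in.
φr_n = 0.75 × 0.6 × 90 × (0.707 × 0.625) = 17.9 kip/in → adequate.

f_max ≈ 11.6 kip/in; adequate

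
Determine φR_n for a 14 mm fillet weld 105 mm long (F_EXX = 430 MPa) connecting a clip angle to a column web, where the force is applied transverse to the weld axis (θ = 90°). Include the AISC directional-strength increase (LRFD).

φR_n ≈ 302 kN

t_e = 0.707 × 14 = 9.898 mm; A_we = 9.898 × 105 = 1039 mm².
Directional factor: 1.0 + 0.5 sin^1.5(90°) = 1.5.
F_nw = 0.6 × 430 × 1.5 = 387 MPa.
φR_n = 0.75 × 387 × 1039 × 10⁻³ = 301.7 kN.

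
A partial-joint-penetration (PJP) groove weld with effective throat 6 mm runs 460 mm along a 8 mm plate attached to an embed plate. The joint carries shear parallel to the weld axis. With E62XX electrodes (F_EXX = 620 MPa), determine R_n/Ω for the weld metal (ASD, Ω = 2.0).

Effective throat (given) t_e = 6 mm.
A_we = 6 × 460 = 2760 mm².
F_nw = 0.6 F_EXX = 372 MPa.
R_n/Ω = (372 × 2760) / 2.0 × 10⁻³ = 513.4 kN.

R_n/Ω ≈ 513 kN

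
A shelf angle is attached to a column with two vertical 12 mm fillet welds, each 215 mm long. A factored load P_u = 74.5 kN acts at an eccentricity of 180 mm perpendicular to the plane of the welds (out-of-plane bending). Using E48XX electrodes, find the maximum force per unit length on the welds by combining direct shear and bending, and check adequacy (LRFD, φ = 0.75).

E48XX → F_EXX = 480 MPa.
L_w = 2 × 215 = 430 mm; section modulus (unit throat) S = 2 × L²/6 = 15410 mm².
Direct shear f_v = P/L_w = 74.5×10³/430 = 173.3 N/mm.
Moment M = P × e = 74.5×10³ × 180 = 13410000 N·mm; bending f_b = M/S = 870.3 N/mm.
f_max = √(f_v² + f_b²) = √(173.3² + 870.3²) = 887.4 N/mm.
φr_n = 0.75 × 0.6 × 480 × (0.707 × 12) = 1833 N/mm → adequate.

f_max ≈ 887 N/mm; adequate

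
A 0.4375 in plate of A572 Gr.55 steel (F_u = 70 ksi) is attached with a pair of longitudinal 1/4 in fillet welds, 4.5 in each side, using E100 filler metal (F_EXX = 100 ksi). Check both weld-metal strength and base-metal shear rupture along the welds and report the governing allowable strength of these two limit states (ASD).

t_e = 0.707 × 0.25 = 0.1767 in; L = 9 in.
Weld metal: R_n/Ω = (1/2.0) × 0.6 × 100 × 0.1767 × 9 = 47.72 kips.
Base metal (shear rupture): R_n/Ω = (1/2.0) × 0.6 × 70 × 0.4375 × 9 = 82.69 kips.
Governing: weld metal.

R_n/Ω ≈ 47.7 kips (weld metal governs)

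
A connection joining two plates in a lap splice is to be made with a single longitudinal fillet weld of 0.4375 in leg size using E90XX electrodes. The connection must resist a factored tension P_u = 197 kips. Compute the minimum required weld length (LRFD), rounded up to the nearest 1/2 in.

L = 16 in

E90XX → F_EXX = 90 ksi.
Throat t_e = 0.707 × 0.4375 = 0.3093 in.
φr_n = 0.75 × 0.6 × 90 × 0.3093 = 12.53 kips/in.
L_req = P_u / φr_n = 197 / 12.53 = 15.73 in total.
Round up → use L = 16 in.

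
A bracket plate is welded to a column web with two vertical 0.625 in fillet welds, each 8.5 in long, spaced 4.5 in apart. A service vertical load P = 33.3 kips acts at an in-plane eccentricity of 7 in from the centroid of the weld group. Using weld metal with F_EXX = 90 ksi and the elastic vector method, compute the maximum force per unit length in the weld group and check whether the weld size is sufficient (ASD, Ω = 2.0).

f_max ≈ 7.08 kip/in; adequate

Total weld length L_w = 17 in. Treat welds as unit-width lines.
Polar moment about centroid: J = 2[d³/12 + d(b/2)²] = 2[8.5³/12 + 8.5×2.25²] = 188.4 in³.
Direct shear f_v = P/L_w = 33.3 / 17 = 1.959 kip/in (vertical).
Torsion M = P·e = 33.3 × 7 = 233.1 kip·in.
Critical point at (x, y) = (2.25, 4.25) from centroid. f_tx = M·y/J = 5.258 kip/in; f_ty = M·x/J = 2.784 kip/in.
Resultant f_max = √[f_tx² + (f_v + f_ty)²] = √[5.258² + (1.959 + 2.784)²] = 7.081 kip/in.
Capacity per unit length: r_n/Ω = (1/2.0) × 0.6 × 90 × (0.707 × 0.625) = 11.93 kip/in.
7.081 ≤ 11.93 → adequate.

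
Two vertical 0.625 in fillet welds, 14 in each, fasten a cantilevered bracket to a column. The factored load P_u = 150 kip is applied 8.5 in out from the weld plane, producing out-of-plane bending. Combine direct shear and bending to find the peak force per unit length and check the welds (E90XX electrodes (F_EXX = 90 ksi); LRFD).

L_w = 2 × 14 = 28 in; section modulus (unit throat) S = 2 × L²/6 = 65.33 in².
Direct shear f_v = P/L_w = 150/28 = 5.357 kip/in.
Moment M = P × e = 150 × 8.5 = 1275 kip·in; bending f_b = M/S = 19.52 kip/in.
f_max = √(f_v² + f_b²) = √(5.357² + 19.52²) = 20.24 kip/in.
φr_n = 0.75 × 0.6 × 90 × (0.707 × 0.625) = 17.9 kip/in → NOT adequate.

f_max ≈ 20.2 kip/in; NOT adequate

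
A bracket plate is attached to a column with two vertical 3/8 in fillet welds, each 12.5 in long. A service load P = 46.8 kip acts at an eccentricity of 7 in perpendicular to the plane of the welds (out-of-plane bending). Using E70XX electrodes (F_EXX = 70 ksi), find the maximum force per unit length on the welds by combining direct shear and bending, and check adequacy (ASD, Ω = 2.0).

f_max ≈ 6.56 kip/in; NOT adequate

L_w = 2 × 12.5 = 25 in; section modulus (unit throat) S = 2 × L²/6 = 52.08 in².
Direct shear f_v = P/L_w = 46.8/25 = 1.872 kip/in.
Moment M = P × e = 46.8 × 7 = 327.6 kip·in; bending f_b = M/S = 6.29 kip/in.
f_max = √(f_v² + f_b²) = √(1.872² + 6.29²) = 6.563 kip/in.
r_n/Ω = (1/2.0) × 0.6 × 70 × (0.707 × 0.375) = 5.568 kip/in → NOT adequate.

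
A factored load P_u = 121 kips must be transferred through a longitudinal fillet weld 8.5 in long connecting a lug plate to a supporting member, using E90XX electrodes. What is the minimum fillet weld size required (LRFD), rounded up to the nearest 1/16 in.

E90XX → F_EXX = 90 ksi.
Total weld length L = 8.5 in.
Required throat t_e = P_u / (φ × 0.6 F_EXX × L) = 121 / (0.75 × 0.6 × 90 × 8.5) = 0.3515 in.
Required leg w = t_e / 0.707 = 0.4972 in → use 1/2 in.

w = 1/2 in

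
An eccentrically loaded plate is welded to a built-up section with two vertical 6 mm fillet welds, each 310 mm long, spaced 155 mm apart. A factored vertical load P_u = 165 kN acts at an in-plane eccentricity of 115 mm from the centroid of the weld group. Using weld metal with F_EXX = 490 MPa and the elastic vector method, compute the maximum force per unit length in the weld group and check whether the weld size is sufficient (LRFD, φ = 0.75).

Total weld length L_w = 620 mm. Treat welds as unit-width lines.
Polar moment about centroid: J = 2[d³/12 + d(b/2)²] = 2[310³/12 + 310×77.5²] = 8689000 mm³.
Direct shear f_v = P/L_w = 165×10³ / 620 = 266.1 N/mm (vertical).
Torsion M = P·e = 165×10³ × 115 = 18975000 N·mm.
Critical point at (x, y) = (77.5, 155) from centroid. f_tx = M·y/J = 338.5 N/mm; f_ty = M·x/J = 169.2 N/mm.
Resultant f_max = √[f_tx² + (f_v + f_ty)²] = √[338.5² + (266.1 + 169.2)²] = 551.5 N/mm.
Capacity per unit length: φr_n = 0.75 × 0.6 × 490 × (0.707 × 6) = 935.4 N/mm.
551.5 ≤ 935.4 → adequate.

f_max ≈ 551 N/mm; adequate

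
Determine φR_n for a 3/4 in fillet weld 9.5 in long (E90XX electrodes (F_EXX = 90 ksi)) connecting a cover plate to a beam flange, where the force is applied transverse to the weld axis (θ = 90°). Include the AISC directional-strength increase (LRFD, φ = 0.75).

t_e = 0.707 × 0.75 = 0.5302 in; A_we = 0.5302 × 9.5 = 5.037 in².
Directional factor: 1.0 + 0.5 sin^1.5(90°) = 1.5.
F_nw = 0.6 × 90 × 1.5 = 81 ksi.
φR_n = 0.75 × 81 × 5.037 = 306 kip.

φR_n ≈ 306 kip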